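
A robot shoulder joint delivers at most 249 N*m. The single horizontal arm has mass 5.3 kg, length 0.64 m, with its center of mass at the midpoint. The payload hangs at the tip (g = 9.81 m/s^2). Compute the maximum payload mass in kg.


tau_arm = m_arm*g*(L/2) = 5.3*9.81*0.64/2 = 16.6378 N*m
tau_payload = tau_max - tau_arm = 249 - 16.6378 = 232.3622
m_payload = tau_payload / (g*L) = 232.3622 / (9.81*0.64) = 37.0098

37.0098 kg


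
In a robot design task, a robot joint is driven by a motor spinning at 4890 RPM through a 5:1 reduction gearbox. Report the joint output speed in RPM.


omega_joint = omega_motor / N = 4890 / 5 = 978.0000

978.0000 RPM


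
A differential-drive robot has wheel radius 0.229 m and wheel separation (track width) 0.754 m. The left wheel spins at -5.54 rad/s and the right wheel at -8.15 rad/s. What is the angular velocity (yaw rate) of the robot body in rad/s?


omega = r*(wR - wL)/L = 0.229*(-8.15 - (-5.54))/0.754 = -0.7927

-0.7927 rad/s


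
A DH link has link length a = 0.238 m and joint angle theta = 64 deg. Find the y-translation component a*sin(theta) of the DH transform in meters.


a*sin(theta) = 0.238*sin(64 deg) = 0.2139

0.2139 m


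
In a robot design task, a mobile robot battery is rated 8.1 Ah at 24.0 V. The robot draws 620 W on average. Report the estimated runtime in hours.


E = 8.1*24.0 = 194.4000 Wh
t = E/P = 194.4000/620 = 0.3135

0.3135 hours


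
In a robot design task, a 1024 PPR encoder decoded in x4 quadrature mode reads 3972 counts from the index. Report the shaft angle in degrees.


angle = counts * 360 / (PPR*4) = 3972 * 360 / 4096 = 349.1016

349.1016 degrees


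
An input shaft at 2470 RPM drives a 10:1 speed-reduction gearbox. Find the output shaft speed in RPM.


omega_out = omega_in / N = 2470 / 10 = 247.0000

247.0000 RPM


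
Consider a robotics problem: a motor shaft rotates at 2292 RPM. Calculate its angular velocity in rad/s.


omega = 2292 * 2*pi/60 = 240.0177

240.0177 rad/s


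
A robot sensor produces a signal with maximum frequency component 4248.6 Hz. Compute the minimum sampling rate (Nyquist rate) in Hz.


f_s,min = 2*f_max = 2*4248.6 = 8497.2000

8497.2000 Hz


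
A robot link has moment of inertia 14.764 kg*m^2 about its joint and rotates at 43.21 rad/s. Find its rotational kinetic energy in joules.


KE = (1/2)*I*omega^2 = 0.5*14.764*43.21^2 = 13782.9625

13782.9625 J


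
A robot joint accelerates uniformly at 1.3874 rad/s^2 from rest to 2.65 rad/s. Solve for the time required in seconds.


t = delta_omega / alpha = 2.65 / 1.3874 = 1.9100

1.9100 s


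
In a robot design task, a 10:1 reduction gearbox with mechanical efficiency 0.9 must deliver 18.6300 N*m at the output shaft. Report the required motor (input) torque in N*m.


tau_in = tau_out / (N * eta) = 18.6300 / (10 * 0.9) = 2.0700

2.0700 N*m


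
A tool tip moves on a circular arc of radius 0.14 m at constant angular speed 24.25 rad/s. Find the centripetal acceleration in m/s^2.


a_c = omega^2 * r = 24.25^2 * 0.14 = 82.3288

82.3288 m/s^2


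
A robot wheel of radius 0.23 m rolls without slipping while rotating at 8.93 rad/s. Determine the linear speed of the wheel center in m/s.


v = omega * r = 8.93 * 0.23 = 2.0539

2.0539 m/s


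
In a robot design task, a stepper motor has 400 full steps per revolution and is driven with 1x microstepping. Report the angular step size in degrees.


step = 360/(400*1) = 360/400 = 0.9000

0.9000 degrees


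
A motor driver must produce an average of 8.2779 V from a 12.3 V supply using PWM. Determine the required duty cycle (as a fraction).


D = V_avg/V_supply = 8.2779/12.3 = 0.6730

0.6730


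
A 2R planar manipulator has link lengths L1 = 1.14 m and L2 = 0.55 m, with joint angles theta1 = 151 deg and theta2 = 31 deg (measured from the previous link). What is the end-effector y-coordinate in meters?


y = L1*sin(th1) + L2*sin(th1+th2) = 1.14*sin(151 deg) + 0.55*sin(182 deg) = 0.5335

0.5335 m


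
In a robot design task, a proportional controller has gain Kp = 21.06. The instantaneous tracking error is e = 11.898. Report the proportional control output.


u_P = Kp * e = 21.06 * 11.898 = 250.5719

250.5719


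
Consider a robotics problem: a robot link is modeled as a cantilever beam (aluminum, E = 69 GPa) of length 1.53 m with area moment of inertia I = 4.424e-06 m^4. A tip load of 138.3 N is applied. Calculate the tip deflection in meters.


delta = F*L^3/(3*E*I) = 138.3*1.53^3/(3*6.900e+10*4.424e-06)
      = 495.3320991/915768 = 5.4089e-04

5.4089e-04 m


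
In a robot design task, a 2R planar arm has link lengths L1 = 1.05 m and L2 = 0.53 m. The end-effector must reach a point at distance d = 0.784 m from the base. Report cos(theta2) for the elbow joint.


cos(th2) = (d^2 - L1^2 - L2^2)/(2*L1*L2) = (0.784^2 - 1.05^2 - 0.53^2)/(2*1.05*0.53) = -0.6907

-0.6907


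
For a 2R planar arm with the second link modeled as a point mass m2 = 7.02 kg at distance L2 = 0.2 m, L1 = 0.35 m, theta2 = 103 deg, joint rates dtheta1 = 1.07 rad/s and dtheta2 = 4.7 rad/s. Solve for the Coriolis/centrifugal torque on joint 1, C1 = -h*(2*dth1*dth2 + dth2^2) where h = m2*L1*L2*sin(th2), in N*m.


h = m2*L1*L2*sin(th2) = 7.02*0.35*0.2*sin(103 deg) = 0.478805
C1 = -h*(2*1.07*4.7 + 4.7^2) = -0.478805*32.1480 = -15.3926

-15.3926 N*m


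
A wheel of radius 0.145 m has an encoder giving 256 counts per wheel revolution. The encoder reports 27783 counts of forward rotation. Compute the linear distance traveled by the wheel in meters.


revs = 27783/256 = 108.527344
d = revs * 2*pi*r = 108.527344 * 2*pi*0.145 = 98.8751

98.8751 m


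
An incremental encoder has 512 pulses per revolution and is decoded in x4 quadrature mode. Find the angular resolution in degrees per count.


resolution = 360 / (PPR * 4) = 360 / 2048 = 0.1758

0.1758 degrees


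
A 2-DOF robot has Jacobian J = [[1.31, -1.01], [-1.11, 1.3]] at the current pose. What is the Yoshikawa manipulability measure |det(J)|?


det(J) = 1.31*1.3 - (-1.01)*(-1.11) = 0.5819
|det(J)| = 0.5819

0.5819


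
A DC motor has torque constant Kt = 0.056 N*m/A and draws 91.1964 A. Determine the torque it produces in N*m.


tau = Kt * I = 0.056*91.1964 = 5.1070

5.1070 N*m


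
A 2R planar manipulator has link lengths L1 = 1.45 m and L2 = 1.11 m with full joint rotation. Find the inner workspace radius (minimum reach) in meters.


r_min = |L1 - L2| = |1.45 - 1.11| = 0.3400

0.3400 m


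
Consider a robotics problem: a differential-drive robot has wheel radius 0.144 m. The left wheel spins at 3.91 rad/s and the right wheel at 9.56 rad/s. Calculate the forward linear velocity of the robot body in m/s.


v = r*(wR + wL)/2 = 0.144*(9.56 + 3.91)/2 = 0.9698

0.9698 m/s


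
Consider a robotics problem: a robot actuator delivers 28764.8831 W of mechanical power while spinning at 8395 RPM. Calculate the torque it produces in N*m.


omega = 8395 * 2*pi/60 = 879.122344 rad/s
tau = P / omega = 28764.8831 / 879.122344 = 32.7200

32.7200 N*m


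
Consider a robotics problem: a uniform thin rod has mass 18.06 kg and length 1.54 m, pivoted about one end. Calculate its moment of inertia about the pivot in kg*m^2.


I = (1/3)*m*L^2 = (1/3)*18.06*1.54^2 = 14.2770

14.2770 kg*m^2


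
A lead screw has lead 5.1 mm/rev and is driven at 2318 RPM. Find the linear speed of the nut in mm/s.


v = lead * (RPM/60) = 5.1*2318/60 = 197.0300

197.0300 mm/s


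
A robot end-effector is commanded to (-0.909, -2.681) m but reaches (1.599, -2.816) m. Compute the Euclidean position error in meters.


dx = 1.599 - (-0.909) = 2.5080, dy = -2.816 - (-2.681) = -0.1350
err = sqrt(6.290064 + 0.018225) = 2.5116

2.5116 m


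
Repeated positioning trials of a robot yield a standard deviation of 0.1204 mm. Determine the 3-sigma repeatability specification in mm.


repeatability = 3*sigma = 3*0.1204 = 0.3612

0.3612 mm


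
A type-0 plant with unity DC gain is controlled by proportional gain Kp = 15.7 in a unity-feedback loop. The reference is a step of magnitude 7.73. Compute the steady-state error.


e_ss = R/(1 + Kp) = 7.73/(1 + 15.7) = 7.73/16.7000 = 0.4629

0.4629


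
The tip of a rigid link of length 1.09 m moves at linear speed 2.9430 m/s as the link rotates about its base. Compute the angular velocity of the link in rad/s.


omega = v / L = 2.9430 / 1.09 = 2.7000

2.7000 rad/s


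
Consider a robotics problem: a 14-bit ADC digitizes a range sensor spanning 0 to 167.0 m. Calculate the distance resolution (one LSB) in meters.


res = range / 2^n = 167.0/2^14 = 167.0/16384 = 0.0102

0.0102 m


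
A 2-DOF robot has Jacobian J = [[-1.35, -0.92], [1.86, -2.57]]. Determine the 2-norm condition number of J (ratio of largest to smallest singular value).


JJ^T eigenvalues: trace(JJ^T) = 12.7334, det(JJ^T) = det(J)^2 = 26.83965249
s_max^2 = (12.7334 + sqrt(54.78086560))/2 = 10.06740485
s_min^2 = (12.7334 - sqrt(54.78086560))/2 = 2.66599515
kappa = s_max/s_min = sqrt(10.06740485/2.66599515) = 1.9433

1.9433


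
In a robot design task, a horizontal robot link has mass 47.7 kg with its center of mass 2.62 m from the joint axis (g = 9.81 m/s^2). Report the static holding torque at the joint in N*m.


tau = m*g*L = 47.7 * 9.81 * 2.62 = 1225.9949

1225.9949 N*m


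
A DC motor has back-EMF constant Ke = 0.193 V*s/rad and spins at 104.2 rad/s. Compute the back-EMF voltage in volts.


V_emf = Ke * omega = 0.193*104.2 = 20.1106

20.1106 V


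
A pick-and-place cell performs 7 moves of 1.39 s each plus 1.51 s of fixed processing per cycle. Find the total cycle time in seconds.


T = 7*1.39 + 1.51 = 11.2400

11.2400 s


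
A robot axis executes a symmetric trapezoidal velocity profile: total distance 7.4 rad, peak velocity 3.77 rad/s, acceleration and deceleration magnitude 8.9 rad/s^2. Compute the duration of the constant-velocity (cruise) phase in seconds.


t_acc = v/a = 0.423596 s, d_acc = v^2/(2a) = 0.798478 rad each
d_cruise = 7.4 - 2*0.798478 = 5.803044 rad
t_cruise = d_cruise/v = 5.803044/3.77 = 1.5393

1.5393 s


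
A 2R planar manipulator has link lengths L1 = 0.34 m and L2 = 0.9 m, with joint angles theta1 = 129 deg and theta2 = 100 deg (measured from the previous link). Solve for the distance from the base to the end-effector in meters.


x = L1*cos(th1) + L2*cos(th1+th2) = -0.804422
y = L1*sin(th1) + L2*sin(th1+th2) = -0.415009
d = sqrt(x^2 + y^2) = sqrt(0.647095 + 0.172232) = 0.9052

0.9052 m


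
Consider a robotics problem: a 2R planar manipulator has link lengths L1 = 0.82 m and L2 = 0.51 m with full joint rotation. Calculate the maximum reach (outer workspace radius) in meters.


r_max = L1 + L2 = 0.82 + 0.51 = 1.3300

1.3300 m


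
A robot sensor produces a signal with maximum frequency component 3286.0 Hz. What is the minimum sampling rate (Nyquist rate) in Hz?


f_s,min = 2*f_max = 2*3286.0 = 6572.0000

6572.0000 Hz


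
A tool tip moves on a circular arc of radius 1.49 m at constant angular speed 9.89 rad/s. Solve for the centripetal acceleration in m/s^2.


a_c = omega^2 * r = 9.89^2 * 1.49 = 145.7400

145.7400 m/s^2


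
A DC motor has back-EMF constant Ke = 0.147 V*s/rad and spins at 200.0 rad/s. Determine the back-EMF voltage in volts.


V_emf = Ke * omega = 0.147*200.0 = 29.4000

29.4000 V


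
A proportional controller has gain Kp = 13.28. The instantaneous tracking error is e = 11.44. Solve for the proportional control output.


u_P = Kp * e = 13.28 * 11.44 = 151.9232

151.9232


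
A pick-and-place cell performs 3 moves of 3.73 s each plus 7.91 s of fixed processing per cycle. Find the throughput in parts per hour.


T_cycle = 3*3.73 + 7.91 = 19.1000 s
rate = 3600/T = 188.4817

188.4817 parts/hour


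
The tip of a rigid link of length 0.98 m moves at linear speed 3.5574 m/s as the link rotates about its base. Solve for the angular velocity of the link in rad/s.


omega = v / L = 3.5574 / 0.98 = 3.6300

3.6300 rad/s


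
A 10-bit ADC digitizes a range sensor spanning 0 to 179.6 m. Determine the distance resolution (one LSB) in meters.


res = range / 2^n = 179.6/2^10 = 179.6/1024 = 0.1754

0.1754 m


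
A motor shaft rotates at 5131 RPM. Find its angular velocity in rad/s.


omega = 5131 * 2*pi/60 = 537.3171

537.3171 rad/s


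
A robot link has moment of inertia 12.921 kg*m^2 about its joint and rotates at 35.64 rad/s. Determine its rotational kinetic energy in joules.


KE = (1/2)*I*omega^2 = 0.5*12.921*35.64^2 = 8206.1891

8206.1891 J


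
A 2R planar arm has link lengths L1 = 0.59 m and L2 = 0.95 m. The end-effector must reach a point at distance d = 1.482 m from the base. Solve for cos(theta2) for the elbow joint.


cos(th2) = (d^2 - L1^2 - L2^2)/(2*L1*L2) = (1.482^2 - 0.59^2 - 0.95^2)/(2*0.59*0.95) = 0.8436

0.8436


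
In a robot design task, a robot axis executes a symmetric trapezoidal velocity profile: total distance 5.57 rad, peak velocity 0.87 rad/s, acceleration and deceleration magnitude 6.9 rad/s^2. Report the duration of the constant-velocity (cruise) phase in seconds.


t_acc = v/a = 0.126087 s, d_acc = v^2/(2a) = 0.054848 rad each
d_cruise = 5.57 - 2*0.054848 = 5.460304 rad
t_cruise = d_cruise/v = 5.460304/0.87 = 6.2762

6.2762 s


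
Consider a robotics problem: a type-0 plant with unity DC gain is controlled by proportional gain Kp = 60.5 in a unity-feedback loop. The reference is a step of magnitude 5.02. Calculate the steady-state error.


e_ss = R/(1 + Kp) = 5.02/(1 + 60.5) = 5.02/61.5000 = 0.0816

0.0816


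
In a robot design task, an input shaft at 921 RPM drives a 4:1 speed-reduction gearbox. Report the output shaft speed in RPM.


omega_out = omega_in / N = 921 / 4 = 230.2500

230.2500 RPM


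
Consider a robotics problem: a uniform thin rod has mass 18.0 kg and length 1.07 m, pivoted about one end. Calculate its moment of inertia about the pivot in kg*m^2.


I = (1/3)*m*L^2 = (1/3)*18.0*1.07^2 = 6.8694

6.8694 kg*m^2


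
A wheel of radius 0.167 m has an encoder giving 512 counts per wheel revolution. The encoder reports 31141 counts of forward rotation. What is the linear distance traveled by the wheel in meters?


revs = 31141/512 = 60.822266
d = revs * 2*pi*r = 60.822266 * 2*pi*0.167 = 63.8203

63.8203 m


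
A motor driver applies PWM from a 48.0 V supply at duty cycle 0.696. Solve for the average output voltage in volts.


V_avg = V_supply * D = 48.0*0.696 = 33.4080

33.4080 V


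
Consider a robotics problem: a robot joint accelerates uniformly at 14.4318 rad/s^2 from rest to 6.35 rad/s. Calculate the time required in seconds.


t = delta_omega / alpha = 6.35 / 14.4318 = 0.4400

0.4400 s


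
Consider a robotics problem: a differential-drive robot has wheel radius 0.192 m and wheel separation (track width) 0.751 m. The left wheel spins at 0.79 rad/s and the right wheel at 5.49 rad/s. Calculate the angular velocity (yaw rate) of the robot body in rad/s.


omega = r*(wR - wL)/L = 0.192*(5.49 - (0.79))/0.751 = 1.2016

1.2016 rad/s


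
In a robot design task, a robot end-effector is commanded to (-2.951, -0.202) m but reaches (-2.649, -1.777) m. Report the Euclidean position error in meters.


dx = -2.649 - (-2.951) = 0.3020, dy = -1.777 - (-0.202) = -1.5750
err = sqrt(0.091204 + 2.480625) = 1.6037

1.6037 m


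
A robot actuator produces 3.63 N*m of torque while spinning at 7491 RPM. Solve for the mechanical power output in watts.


omega = 7491 * 2*pi/60 = 784.455686 rad/s
P = tau * omega = 3.63 * 784.455686 = 2847.5741

2847.5741 W


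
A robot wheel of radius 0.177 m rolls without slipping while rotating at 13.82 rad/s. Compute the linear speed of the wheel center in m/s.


v = omega * r = 13.82 * 0.177 = 2.4461

2.4461 m/s


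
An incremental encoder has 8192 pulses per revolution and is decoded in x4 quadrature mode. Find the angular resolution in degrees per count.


resolution = 360 / (PPR * 4) = 360 / 32768 = 0.0110

0.0110 degrees


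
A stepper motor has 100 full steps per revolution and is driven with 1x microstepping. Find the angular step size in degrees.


step = 360/(100*1) = 360/100 = 3.6000

3.6000 degrees


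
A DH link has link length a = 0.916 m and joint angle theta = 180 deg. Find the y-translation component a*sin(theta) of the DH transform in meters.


a*sin(theta) = 0.916*sin(180 deg) = 0

0 m


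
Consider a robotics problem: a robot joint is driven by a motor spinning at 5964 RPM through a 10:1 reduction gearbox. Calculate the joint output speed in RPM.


omega_joint = omega_motor / N = 5964 / 10 = 596.4000

596.4000 RPM


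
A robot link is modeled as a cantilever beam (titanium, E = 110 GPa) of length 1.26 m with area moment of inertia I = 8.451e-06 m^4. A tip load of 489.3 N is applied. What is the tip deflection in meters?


delta = F*L^3/(3*E*I) = 489.3*1.26^3/(3*1.100e+11*8.451e-06)
      = 978.7839768/2788830 = 3.5097e-04

3.5097e-04 m


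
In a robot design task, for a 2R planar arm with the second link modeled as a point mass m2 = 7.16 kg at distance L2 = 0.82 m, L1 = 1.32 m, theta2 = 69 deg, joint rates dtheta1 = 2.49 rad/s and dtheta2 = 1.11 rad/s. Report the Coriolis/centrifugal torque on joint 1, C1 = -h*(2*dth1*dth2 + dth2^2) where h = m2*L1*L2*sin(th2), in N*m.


h = m2*L1*L2*sin(th2) = 7.16*1.32*0.82*sin(69 deg) = 7.235233
C1 = -h*(2*2.49*1.11 + 1.11^2) = -7.235233*6.7599 = -48.9095

-48.9095 N*m


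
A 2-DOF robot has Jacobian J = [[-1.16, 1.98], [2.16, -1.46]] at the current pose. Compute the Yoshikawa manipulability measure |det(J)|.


det(J) = -1.16*-1.46 - (1.98)*(2.16) = -2.5832
|det(J)| = 2.5832

2.5832


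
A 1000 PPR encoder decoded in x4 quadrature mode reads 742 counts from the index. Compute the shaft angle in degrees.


angle = counts * 360 / (PPR*4) = 742 * 360 / 4000 = 66.7800

66.7800 degrees


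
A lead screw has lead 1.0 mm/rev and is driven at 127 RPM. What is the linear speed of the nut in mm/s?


v = lead * (RPM/60) = 1.0*127/60 = 2.1167

2.1167 mm/s


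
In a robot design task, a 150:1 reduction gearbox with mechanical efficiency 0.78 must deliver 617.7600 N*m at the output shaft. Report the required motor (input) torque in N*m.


tau_in = tau_out / (N * eta) = 617.7600 / (150 * 0.78) = 5.2800

5.2800 N*m


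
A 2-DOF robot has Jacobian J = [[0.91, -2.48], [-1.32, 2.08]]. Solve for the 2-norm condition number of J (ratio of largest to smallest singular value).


JJ^T eigenvalues: trace(JJ^T) = 13.0473, det(JJ^T) = det(J)^2 = 1.90660864
s_max^2 = (13.0473 + sqrt(162.60560273))/2 = 12.89949510
s_min^2 = (13.0473 - sqrt(162.60560273))/2 = 0.14780490
kappa = s_max/s_min = sqrt(12.89949510/0.14780490) = 9.3420

9.3420


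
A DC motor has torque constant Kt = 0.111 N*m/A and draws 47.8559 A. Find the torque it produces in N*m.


tau = Kt * I = 0.111*47.8559 = 5.3120

5.3120 N*m


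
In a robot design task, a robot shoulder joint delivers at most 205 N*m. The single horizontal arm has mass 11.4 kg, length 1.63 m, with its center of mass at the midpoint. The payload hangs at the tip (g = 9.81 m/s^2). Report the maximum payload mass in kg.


tau_arm = m_arm*g*(L/2) = 11.4*9.81*1.63/2 = 91.1447 N*m
tau_payload = tau_max - tau_arm = 205 - 91.1447 = 113.8553
m_payload = tau_payload / (g*L) = 113.8553 / (9.81*1.63) = 7.1203

7.1203 kg


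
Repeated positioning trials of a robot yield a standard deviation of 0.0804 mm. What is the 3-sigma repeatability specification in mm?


repeatability = 3*sigma = 3*0.0804 = 0.2412

0.2412 mm


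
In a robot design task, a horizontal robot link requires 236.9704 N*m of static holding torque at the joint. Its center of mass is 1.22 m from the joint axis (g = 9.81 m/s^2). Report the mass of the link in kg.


m = tau / (g*L) = 236.9704 / (9.81 * 1.22) = 19.8000

19.8000 kg


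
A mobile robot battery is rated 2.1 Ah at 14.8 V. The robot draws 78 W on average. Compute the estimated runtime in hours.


E = 2.1*14.8 = 31.0800 Wh
t = E/P = 31.0800/78 = 0.3985

0.3985 hours


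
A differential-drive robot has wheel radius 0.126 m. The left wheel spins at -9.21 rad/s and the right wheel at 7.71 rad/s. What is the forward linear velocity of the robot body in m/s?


v = r*(wR + wL)/2 = 0.126*(7.71 + -9.21)/2 = -0.0945

-0.0945 m/s


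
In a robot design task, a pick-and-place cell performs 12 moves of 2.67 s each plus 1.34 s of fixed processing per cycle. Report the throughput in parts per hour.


T_cycle = 12*2.67 + 1.34 = 33.3800 s
rate = 3600/T = 107.8490

107.8490 parts/hour


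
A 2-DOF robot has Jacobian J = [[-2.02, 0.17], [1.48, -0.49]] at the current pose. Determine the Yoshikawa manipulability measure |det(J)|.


det(J) = -2.02*-0.49 - (0.17)*(1.48) = 0.7382
|det(J)| = 0.7382

0.7382


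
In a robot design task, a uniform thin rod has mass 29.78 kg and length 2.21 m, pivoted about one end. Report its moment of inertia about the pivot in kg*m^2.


I = (1/3)*m*L^2 = (1/3)*29.78*2.21^2 = 48.4828

48.4828 kg*m^2


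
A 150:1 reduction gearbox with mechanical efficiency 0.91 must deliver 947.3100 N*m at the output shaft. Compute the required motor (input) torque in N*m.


tau_in = tau_out / (N * eta) = 947.3100 / (150 * 0.91) = 6.9400

6.9400 N*m


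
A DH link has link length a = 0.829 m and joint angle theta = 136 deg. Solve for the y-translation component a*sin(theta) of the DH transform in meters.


a*sin(theta) = 0.829*sin(136 deg) = 0.5759

0.5759 m


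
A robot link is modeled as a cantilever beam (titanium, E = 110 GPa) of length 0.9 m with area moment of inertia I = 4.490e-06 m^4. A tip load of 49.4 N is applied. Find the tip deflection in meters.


delta = F*L^3/(3*E*I) = 49.4*0.9^3/(3*1.100e+11*4.490e-06)
      = 36.0126/1481700 = 2.4305e-05

2.4305e-05 m


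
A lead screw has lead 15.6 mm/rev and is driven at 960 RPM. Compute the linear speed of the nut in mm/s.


v = lead * (RPM/60) = 15.6*960/60 = 249.6000

249.6000 mm/s


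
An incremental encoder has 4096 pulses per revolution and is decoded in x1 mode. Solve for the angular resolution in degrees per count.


resolution = 360 / (PPR * 1) = 360 / 4096 = 0.0879

0.0879 degrees


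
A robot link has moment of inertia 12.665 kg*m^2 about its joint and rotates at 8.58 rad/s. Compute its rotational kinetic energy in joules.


KE = (1/2)*I*omega^2 = 0.5*12.665*8.58^2 = 466.1759

466.1759 J


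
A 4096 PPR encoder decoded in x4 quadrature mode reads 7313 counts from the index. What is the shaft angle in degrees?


angle = counts * 360 / (PPR*4) = 7313 * 360 / 16384 = 160.6860

160.6860 degrees


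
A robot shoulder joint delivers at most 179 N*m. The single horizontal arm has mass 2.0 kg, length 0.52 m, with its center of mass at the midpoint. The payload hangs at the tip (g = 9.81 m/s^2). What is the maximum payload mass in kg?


tau_arm = m_arm*g*(L/2) = 2.0*9.81*0.52/2 = 5.1012 N*m
tau_payload = tau_max - tau_arm = 179 - 5.1012 = 173.8988
m_payload = tau_payload / (g*L) = 173.8988 / (9.81*0.52) = 34.0898

34.0898 kg


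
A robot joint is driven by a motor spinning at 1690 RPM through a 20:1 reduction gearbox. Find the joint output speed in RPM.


omega_joint = omega_motor / N = 1690 / 20 = 84.5000

84.5000 RPM


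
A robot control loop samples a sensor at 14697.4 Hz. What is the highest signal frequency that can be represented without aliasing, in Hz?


f_max = f_s/2 = 14697.4/2 = 7348.7000

7348.7000 Hz


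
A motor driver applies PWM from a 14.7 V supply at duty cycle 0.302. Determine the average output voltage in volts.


V_avg = V_supply * D = 14.7*0.302 = 4.4394

4.4394 V


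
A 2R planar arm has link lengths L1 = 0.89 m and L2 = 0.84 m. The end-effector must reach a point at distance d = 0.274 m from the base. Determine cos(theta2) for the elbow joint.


cos(th2) = (d^2 - L1^2 - L2^2)/(2*L1*L2) = (0.274^2 - 0.89^2 - 0.84^2)/(2*0.89*0.84) = -0.9515

-0.9515


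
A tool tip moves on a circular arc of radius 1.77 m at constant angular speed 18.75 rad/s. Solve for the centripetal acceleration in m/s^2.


a_c = omega^2 * r = 18.75^2 * 1.77 = 622.2656

622.2656 m/s^2


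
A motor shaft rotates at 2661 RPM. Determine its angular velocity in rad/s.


omega = 2661 * 2*pi/60 = 278.6593

278.6593 rad/s


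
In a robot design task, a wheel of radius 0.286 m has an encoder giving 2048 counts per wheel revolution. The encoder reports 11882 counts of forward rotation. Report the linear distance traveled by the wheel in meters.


revs = 11882/2048 = 5.801758
d = revs * 2*pi*r = 5.801758 * 2*pi*0.286 = 10.4257

10.4257 m


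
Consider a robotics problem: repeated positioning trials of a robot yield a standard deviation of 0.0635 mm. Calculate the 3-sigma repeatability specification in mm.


repeatability = 3*sigma = 3*0.0635 = 0.1905

0.1905 mm


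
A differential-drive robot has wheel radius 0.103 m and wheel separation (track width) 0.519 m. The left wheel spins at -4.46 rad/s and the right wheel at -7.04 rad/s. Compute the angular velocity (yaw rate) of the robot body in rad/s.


omega = r*(wR - wL)/L = 0.103*(-7.04 - (-4.46))/0.519 = -0.5120

-0.5120 rad/s


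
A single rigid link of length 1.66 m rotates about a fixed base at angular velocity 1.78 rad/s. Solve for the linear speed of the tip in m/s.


v = L*omega = 1.66 * 1.78 = 2.9548

2.9548 m/s


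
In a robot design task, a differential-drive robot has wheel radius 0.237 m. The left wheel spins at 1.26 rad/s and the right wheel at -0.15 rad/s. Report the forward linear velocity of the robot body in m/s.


v = r*(wR + wL)/2 = 0.237*(-0.15 + 1.26)/2 = 0.1315

0.1315 m/s


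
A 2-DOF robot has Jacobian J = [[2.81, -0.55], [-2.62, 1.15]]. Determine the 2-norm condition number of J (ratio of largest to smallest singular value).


JJ^T eigenvalues: trace(JJ^T) = 16.3855, det(JJ^T) = det(J)^2 = 3.20589025
s_max^2 = (16.3855 + sqrt(255.66104925))/2 = 16.18745214
s_min^2 = (16.3855 - sqrt(255.66104925))/2 = 0.19804786
kappa = s_max/s_min = sqrt(16.18745214/0.19804786) = 9.0407

9.0407


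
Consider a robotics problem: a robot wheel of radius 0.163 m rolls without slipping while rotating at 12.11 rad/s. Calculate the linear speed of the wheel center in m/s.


v = omega * r = 12.11 * 0.163 = 1.9739

1.9739 m/s


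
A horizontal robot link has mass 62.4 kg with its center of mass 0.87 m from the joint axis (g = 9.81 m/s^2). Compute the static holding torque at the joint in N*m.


tau = m*g*L = 62.4 * 9.81 * 0.87 = 532.5653

532.5653 N*m


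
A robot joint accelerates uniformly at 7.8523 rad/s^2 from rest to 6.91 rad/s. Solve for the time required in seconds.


t = delta_omega / alpha = 6.91 / 7.8523 = 0.8800

0.8800 s


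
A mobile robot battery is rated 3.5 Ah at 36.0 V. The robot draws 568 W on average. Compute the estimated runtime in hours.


E = 3.5*36.0 = 126.0000 Wh
t = E/P = 126.0000/568 = 0.2218

0.2218 hours


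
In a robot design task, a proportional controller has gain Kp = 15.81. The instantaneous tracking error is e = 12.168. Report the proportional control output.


u_P = Kp * e = 15.81 * 12.168 = 192.3761

192.3761


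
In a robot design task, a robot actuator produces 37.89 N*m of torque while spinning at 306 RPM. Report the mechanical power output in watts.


omega = 306 * 2*pi/60 = 32.044245 rad/s
P = tau * omega = 37.89 * 32.044245 = 1214.1564

1214.1564 W


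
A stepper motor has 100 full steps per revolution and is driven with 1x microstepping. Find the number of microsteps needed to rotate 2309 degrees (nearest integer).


step_size = 360/(100*1) = 360/100 = 3.600000 deg
n = 2309/(360/100) = 2309*100/360 = 641.3889 -> 641

641 steps


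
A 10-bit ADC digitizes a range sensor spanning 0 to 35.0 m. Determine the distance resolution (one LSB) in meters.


res = range / 2^n = 35.0/2^10 = 35.0/1024 = 0.0342

0.0342 m


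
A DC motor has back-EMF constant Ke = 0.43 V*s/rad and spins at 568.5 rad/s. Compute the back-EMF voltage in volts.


V_emf = Ke * omega = 0.43*568.5 = 244.4550

244.4550 V


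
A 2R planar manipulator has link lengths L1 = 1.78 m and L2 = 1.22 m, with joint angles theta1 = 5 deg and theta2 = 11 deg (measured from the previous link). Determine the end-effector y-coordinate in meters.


y = L1*sin(th1) + L2*sin(th1+th2) = 1.78*sin(5 deg) + 1.22*sin(16 deg) = 0.4914

0.4914 m


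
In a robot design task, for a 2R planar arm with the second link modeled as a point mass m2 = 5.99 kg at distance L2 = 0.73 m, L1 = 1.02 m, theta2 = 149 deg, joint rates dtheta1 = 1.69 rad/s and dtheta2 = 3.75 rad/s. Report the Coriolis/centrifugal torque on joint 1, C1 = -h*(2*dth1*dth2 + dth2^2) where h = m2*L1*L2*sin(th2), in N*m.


h = m2*L1*L2*sin(th2) = 5.99*1.02*0.73*sin(149 deg) = 2.297149
C1 = -h*(2*1.69*3.75 + 3.75^2) = -2.297149*26.7375 = -61.4200

-61.4200 N*m


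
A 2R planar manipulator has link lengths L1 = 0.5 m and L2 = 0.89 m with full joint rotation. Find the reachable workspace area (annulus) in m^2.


r_max = L1 + L2 = 1.3900, r_min = |L1 - L2| = 0.3900
A = pi*(r_max^2 - r_min^2) = pi*(1.9321 - 0.1521) = 5.5920

5.5920 m^2


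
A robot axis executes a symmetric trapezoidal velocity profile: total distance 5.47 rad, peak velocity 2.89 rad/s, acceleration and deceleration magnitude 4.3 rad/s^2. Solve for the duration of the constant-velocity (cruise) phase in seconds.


t_acc = v/a = 0.672093 s, d_acc = v^2/(2a) = 0.971174 rad each
d_cruise = 5.47 - 2*0.971174 = 3.527652 rad
t_cruise = d_cruise/v = 3.527652/2.89 = 1.2206

1.2206 s


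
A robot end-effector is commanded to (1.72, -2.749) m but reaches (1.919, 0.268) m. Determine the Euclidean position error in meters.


dx = 1.919 - (1.72) = 0.1990, dy = 0.268 - (-2.749) = 3.0170
err = sqrt(0.039601 + 9.102289) = 3.0236

3.0236 m


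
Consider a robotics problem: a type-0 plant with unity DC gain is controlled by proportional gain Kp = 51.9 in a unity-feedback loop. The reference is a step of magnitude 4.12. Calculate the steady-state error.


e_ss = R/(1 + Kp) = 4.12/(1 + 51.9) = 4.12/52.9000 = 0.0779

0.0779


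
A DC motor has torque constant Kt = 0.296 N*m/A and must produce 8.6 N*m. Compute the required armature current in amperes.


I = tau / Kt = 8.6/0.296 = 29.0541

29.0541 A


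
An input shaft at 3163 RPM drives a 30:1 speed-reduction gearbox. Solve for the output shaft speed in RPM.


omega_out = omega_in / N = 3163 / 30 = 105.4333

105.4333 RPM


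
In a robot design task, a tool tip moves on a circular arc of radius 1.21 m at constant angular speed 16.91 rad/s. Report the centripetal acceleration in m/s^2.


a_c = omega^2 * r = 16.91^2 * 1.21 = 345.9972

345.9972 m/s^2


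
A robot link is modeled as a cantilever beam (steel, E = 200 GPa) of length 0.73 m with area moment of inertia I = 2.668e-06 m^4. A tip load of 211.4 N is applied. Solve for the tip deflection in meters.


delta = F*L^3/(3*E*I) = 211.4*0.73^3/(3*2.000e+11*2.668e-06)
      = 82.2381938/1600800 = 5.1373e-05

5.1373e-05 m


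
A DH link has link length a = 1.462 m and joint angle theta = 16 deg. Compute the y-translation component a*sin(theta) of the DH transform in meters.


a*sin(theta) = 1.462*sin(16 deg) = 0.4030

0.4030 m


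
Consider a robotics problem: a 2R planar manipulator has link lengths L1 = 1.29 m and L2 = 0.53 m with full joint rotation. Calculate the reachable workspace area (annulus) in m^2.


r_max = L1 + L2 = 1.8200, r_min = |L1 - L2| = 0.7600
A = pi*(r_max^2 - r_min^2) = pi*(3.3124 - 0.5776) = 8.5916

8.5916 m^2


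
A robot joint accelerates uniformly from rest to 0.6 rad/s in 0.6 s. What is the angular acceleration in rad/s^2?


alpha = delta_omega / t = 0.6 / 0.6 = 1.0000

1.0000 rad/s^2


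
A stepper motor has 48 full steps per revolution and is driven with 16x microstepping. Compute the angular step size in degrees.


step = 360/(48*16) = 360/768 = 0.4688

0.4688 degrees


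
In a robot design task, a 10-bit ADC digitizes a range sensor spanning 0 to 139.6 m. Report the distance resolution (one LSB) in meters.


res = range / 2^n = 139.6/2^10 = 139.6/1024 = 0.1363

0.1363 m


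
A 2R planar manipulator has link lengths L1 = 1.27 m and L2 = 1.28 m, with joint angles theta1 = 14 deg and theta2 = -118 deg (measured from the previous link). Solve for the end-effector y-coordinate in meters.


y = L1*sin(th1) + L2*sin(th1+th2) = 1.27*sin(14 deg) + 1.28*sin(-104 deg) = -0.9347

-0.9347 m


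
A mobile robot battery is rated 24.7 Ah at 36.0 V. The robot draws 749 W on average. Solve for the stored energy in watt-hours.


E = capacity * V = 24.7*36.0 = 889.2000

889.2000 Wh


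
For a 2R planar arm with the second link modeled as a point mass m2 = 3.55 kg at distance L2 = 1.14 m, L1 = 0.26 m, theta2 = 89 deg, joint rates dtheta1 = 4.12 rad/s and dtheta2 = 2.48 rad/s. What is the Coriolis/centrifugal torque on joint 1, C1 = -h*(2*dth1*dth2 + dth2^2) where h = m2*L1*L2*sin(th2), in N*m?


h = m2*L1*L2*sin(th2) = 3.55*0.26*1.14*sin(89 deg) = 1.052060
C1 = -h*(2*4.12*2.48 + 2.48^2) = -1.052060*26.5856 = -27.9696

-27.9696 N*m


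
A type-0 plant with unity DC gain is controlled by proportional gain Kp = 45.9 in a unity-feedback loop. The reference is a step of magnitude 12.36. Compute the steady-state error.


e_ss = R/(1 + Kp) = 12.36/(1 + 45.9) = 12.36/46.9000 = 0.2635

0.2635


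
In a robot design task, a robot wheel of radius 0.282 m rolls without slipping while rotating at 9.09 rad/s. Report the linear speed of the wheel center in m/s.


v = omega * r = 9.09 * 0.282 = 2.5634

2.5634 m/s


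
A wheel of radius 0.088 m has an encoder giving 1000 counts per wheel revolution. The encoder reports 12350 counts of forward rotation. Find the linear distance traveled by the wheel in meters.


revs = 12350/1000 = 12.350000
d = revs * 2*pi*r = 12.350000 * 2*pi*0.088 = 6.8286

6.8286 m


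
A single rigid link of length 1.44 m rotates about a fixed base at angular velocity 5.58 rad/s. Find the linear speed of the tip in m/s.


v = L*omega = 1.44 * 5.58 = 8.0352

8.0352 m/s


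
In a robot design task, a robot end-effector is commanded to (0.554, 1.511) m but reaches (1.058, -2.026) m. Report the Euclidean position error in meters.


dx = 1.058 - (0.554) = 0.5040, dy = -2.026 - (1.511) = -3.5370
err = sqrt(0.254016 + 12.510369) = 3.5727

3.5727 m


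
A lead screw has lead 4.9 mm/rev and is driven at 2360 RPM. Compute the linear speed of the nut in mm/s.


v = lead * (RPM/60) = 4.9*2360/60 = 192.7333

192.7333 mm/s


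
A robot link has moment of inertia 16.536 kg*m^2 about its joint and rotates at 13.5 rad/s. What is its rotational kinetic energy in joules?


KE = (1/2)*I*omega^2 = 0.5*16.536*13.5^2 = 1506.8430

1506.8430 J


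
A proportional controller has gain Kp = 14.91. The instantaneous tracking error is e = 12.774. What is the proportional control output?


u_P = Kp * e = 14.91 * 12.774 = 190.4603

190.4603


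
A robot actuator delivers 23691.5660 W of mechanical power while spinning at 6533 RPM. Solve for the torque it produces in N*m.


omega = 6533 * 2*pi/60 = 684.134160 rad/s
tau = P / omega = 23691.5660 / 684.134160 = 34.6300

34.6300 N*m


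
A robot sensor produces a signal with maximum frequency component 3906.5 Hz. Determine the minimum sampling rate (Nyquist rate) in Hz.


f_s,min = 2*f_max = 2*3906.5 = 7813.0000

7813.0000 Hz


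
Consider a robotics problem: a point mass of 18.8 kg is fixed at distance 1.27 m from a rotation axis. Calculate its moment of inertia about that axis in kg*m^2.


I = m*r^2 = 18.8*1.27^2 = 30.3225

30.3225 kg*m^2


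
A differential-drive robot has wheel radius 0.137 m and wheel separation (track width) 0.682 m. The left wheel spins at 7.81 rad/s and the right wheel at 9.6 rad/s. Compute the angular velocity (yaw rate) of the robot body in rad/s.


omega = r*(wR - wL)/L = 0.137*(9.6 - (7.81))/0.682 = 0.3596

0.3596 rad/s


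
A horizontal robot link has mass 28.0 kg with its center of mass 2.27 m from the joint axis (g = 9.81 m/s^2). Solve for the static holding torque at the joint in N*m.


tau = m*g*L = 28.0 * 9.81 * 2.27 = 623.5236

623.5236 N*m


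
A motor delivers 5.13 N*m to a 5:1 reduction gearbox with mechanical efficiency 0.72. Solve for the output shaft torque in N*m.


tau_out = tau_in * N * eta = 5.13 * 5 * 0.72 = 18.4680

18.4680 N*m


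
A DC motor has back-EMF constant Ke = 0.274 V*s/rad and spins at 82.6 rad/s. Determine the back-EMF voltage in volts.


V_emf = Ke * omega = 0.274*82.6 = 22.6324

22.6324 V


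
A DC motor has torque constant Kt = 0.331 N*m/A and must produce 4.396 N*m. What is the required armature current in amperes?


I = tau / Kt = 4.396/0.331 = 13.2810

13.2810 A


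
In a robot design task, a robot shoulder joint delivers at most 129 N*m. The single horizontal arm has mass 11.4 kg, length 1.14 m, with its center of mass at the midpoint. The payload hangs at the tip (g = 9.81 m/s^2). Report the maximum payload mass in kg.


tau_arm = m_arm*g*(L/2) = 11.4*9.81*1.14/2 = 63.7454 N*m
tau_payload = tau_max - tau_arm = 129 - 63.7454 = 65.2546
m_payload = tau_payload / (g*L) = 65.2546 / (9.81*1.14) = 5.8350

5.8350 kg


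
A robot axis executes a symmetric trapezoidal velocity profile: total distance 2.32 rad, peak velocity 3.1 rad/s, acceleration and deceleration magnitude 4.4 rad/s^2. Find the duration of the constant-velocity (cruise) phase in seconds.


t_acc = v/a = 0.704545 s, d_acc = v^2/(2a) = 1.092045 rad each
d_cruise = 2.32 - 2*1.092045 = 0.135910 rad
t_cruise = d_cruise/v = 0.135910/3.1 = 0.0438

0.0438 s


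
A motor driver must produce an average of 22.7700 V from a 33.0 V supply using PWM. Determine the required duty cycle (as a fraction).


D = V_avg/V_supply = 22.7700/33.0 = 0.6900

0.6900


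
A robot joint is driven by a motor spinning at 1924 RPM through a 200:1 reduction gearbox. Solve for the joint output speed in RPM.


omega_joint = omega_motor / N = 1924 / 200 = 9.6200

9.6200 RPM


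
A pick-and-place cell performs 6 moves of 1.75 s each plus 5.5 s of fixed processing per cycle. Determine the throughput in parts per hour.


T_cycle = 6*1.75 + 5.5 = 16.0000 s
rate = 3600/T = 225.0000

225.0000 parts/hour


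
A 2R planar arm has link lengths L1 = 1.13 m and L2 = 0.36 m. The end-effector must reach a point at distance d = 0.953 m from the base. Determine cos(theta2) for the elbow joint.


cos(th2) = (d^2 - L1^2 - L2^2)/(2*L1*L2) = (0.953^2 - 1.13^2 - 0.36^2)/(2*1.13*0.36) = -0.6125

-0.6125


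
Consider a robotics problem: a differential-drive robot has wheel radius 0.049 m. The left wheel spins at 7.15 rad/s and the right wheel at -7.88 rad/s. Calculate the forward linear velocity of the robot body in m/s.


v = r*(wR + wL)/2 = 0.049*(-7.88 + 7.15)/2 = -0.0179

-0.0179 m/s


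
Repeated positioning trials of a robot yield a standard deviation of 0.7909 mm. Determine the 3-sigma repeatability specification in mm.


repeatability = 3*sigma = 3*0.7909 = 2.3727

2.3727 mm


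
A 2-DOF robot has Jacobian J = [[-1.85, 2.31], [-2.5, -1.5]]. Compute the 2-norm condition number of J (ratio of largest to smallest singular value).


JJ^T eigenvalues: trace(JJ^T) = 17.2586, det(JJ^T) = det(J)^2 = 73.10250000
s_max^2 = (17.2586 + sqrt(5.44927396))/2 = 9.79648400
s_min^2 = (17.2586 - sqrt(5.44927396))/2 = 7.46211600
kappa = s_max/s_min = sqrt(9.79648400/7.46211600) = 1.1458

1.1458


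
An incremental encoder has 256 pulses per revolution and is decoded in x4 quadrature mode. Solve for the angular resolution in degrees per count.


resolution = 360 / (PPR * 4) = 360 / 1024 = 0.3516

0.3516 degrees
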